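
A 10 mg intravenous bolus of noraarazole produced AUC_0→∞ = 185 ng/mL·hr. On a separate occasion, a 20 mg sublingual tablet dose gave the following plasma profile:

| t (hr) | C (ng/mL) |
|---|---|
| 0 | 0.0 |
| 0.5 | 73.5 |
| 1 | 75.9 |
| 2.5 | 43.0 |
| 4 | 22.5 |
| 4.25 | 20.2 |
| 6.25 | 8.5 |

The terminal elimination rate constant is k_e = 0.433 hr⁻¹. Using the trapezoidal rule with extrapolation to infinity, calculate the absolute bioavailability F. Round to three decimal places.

Trapezoidal AUC_0→6.25 (sublingual tablet):
  [0→0.5]: (0.0+73.5)/2 × 0.5 = 18.375
  [0.5→1]: (73.5+75.9)/2 × 0.5 = 37.35
  [1→2.5]: (75.9+43.0)/2 × 1.5 = 89.175
  [2.5→4]: (43.0+22.5)/2 × 1.5 = 49.125
  [4→4.25]: (22.5+20.2)/2 × 0.25 = 5.3375
  [4.25→6.25]: (20.2+8.5)/2 × 2 = 28.7
  Sum = 228.0625 ng/mL·hr
Tail: C_last/k_e = 8.5/0.433 = 19.630
AUC_0→∞ (sublingual tablet) = 228.0625 + 19.630 = 247.6925 ng/mL·hr
F = (AUC_ev/D_ev)/(AUC_iv/D_iv) = (247.6925/20)/(185/10) = 12.384625/18.5 = 0.6694

F = 0.669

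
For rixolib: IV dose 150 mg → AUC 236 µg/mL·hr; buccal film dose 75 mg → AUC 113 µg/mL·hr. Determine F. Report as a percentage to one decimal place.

F = 95.8%

F = (AUC_ev / D_ev) / (AUC_iv / D_iv)
  = (113/75) / (236/150)
  = 1.50667 / 1.57333 = 0.9576
  = 95.76%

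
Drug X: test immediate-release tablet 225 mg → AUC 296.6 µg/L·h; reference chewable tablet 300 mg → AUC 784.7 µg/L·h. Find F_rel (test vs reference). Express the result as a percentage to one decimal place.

F_rel = 50.4%

F_rel = (AUC_test/D_test) / (AUC_ref/D_ref)
      = (296.6/225) / (784.7/300)
      = 1.31822 / 2.61567 = 0.5040 = 50.40%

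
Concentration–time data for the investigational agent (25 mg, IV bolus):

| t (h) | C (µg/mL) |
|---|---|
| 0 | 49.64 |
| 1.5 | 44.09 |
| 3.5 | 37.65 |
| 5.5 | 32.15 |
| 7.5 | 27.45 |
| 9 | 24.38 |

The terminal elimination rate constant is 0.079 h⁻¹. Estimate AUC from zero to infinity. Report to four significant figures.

Trapezoidal AUC_0→9:
  [0→1.5]: (49.64+44.09)/2 × 1.5 = 70.2975
  [1.5→3.5]: (44.09+37.65)/2 × 2 = 81.74
  [3.5→5.5]: (37.65+32.15)/2 × 2 = 69.8
  [5.5→7.5]: (32.15+27.45)/2 × 2 = 59.6
  [7.5→9]: (27.45+24.38)/2 × 1.5 = 38.8725
  Sum = 320.31 µg/mL·h
Extrapolated tail: C_last / k_e = 24.38 / 0.079 = 308.608
AUC_0→∞ = 320.31 + 308.608 = 628.918 µg/mL·h

AUC = 628.9 µg/mL·h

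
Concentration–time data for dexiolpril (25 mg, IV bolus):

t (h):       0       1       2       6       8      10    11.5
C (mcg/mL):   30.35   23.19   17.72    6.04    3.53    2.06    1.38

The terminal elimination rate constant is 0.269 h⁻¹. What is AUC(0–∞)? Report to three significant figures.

AUC = 118 mcg/mL·h

Trapezoidal AUC_0→11.5:
  [0→1]: (30.35+23.19)/2 × 1 = 26.77
  [1→2]: (23.19+17.72)/2 × 1 = 20.455
  [2→6]: (17.72+6.04)/2 × 4 = 47.52
  [6→8]: (6.04+3.53)/2 × 2 = 9.57
  [8→10]: (3.53+2.06)/2 × 2 = 5.59
  [10→11.5]: (2.06+1.38)/2 × 1.5 = 2.58
  Sum = 112.485 mcg/mL·h
Extrapolated tail: C_last / k_e = 1.38 / 0.269 = 5.130
AUC_0→∞ = 112.485 + 5.130 = 117.615 mcg/mL·h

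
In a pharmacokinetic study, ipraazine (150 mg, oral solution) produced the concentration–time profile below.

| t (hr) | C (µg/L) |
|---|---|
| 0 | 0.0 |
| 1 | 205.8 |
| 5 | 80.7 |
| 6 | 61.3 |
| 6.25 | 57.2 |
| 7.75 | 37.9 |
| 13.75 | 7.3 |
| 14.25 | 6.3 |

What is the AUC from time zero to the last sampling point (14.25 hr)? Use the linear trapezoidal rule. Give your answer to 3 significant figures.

Trapezoidal AUC_0→14.25:
  [0→1]: (0.0+205.8)/2 × 1 = 102.9
  [1→5]: (205.8+80.7)/2 × 4 = 573.0
  [5→6]: (80.7+61.3)/2 × 1 = 71.0
  [6→6.25]: (61.3+57.2)/2 × 0.25 = 14.8125
  [6.25→7.75]: (57.2+37.9)/2 × 1.5 = 71.325
  [7.75→13.75]: (37.9+7.3)/2 × 6 = 135.6
  [13.75→14.25]: (7.3+6.3)/2 × 0.5 = 3.4
  Sum = 972.0375 µg/L·hr

AUC = 972 µg/L·hr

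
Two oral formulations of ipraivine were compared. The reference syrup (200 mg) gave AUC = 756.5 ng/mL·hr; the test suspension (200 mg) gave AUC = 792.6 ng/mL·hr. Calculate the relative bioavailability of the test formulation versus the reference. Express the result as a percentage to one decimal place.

F_rel = (AUC_test/D_test) / (AUC_ref/D_ref)
      = (792.6/200) / (756.5/200)
      = 3.963 / 3.7825 = 1.0477 = 104.77%

F_rel = 104.8%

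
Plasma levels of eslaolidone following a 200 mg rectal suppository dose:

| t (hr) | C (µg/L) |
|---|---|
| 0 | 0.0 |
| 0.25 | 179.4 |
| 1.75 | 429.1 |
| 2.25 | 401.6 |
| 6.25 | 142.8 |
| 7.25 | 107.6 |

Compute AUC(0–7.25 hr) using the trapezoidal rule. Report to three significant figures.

AUC = 1900 µg/L·hr

Trapezoidal AUC_0→7.25:
  [0→0.25]: (0.0+179.4)/2 × 0.25 = 22.425
  [0.25→1.75]: (179.4+429.1)/2 × 1.5 = 456.375
  [1.75→2.25]: (429.1+401.6)/2 × 0.5 = 207.675
  [2.25→6.25]: (401.6+142.8)/2 × 4 = 1088.8
  [6.25→7.25]: (142.8+107.6)/2 × 1 = 125.2
  Sum = 1900.475 µg/L·hr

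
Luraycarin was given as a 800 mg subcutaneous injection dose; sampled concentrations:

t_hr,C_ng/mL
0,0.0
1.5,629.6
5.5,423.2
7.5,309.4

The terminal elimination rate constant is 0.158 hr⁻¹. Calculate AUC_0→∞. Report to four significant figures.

Trapezoidal AUC_0→7.5:
  [0→1.5]: (0.0+629.6)/2 × 1.5 = 472.2
  [1.5→5.5]: (629.6+423.2)/2 × 4 = 2105.6
  [5.5→7.5]: (423.2+309.4)/2 × 2 = 732.6
  Sum = 3310.4 ng/mL·hr
Extrapolated tail: C_last / k_e = 309.4 / 0.158 = 1958.228
AUC_0→∞ = 3310.4 + 1958.228 = 5268.628 ng/mL·hr

AUC = 5269 ng/mL·hr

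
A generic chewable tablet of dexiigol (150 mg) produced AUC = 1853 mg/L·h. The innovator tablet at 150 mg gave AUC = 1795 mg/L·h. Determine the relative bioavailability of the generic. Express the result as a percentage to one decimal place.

F_rel = 103.2%

F_rel = (AUC_test/D_test) / (AUC_ref/D_ref)
      = (1853/150) / (1795/150)
      = 12.3533 / 11.9667 = 1.0323 = 103.23%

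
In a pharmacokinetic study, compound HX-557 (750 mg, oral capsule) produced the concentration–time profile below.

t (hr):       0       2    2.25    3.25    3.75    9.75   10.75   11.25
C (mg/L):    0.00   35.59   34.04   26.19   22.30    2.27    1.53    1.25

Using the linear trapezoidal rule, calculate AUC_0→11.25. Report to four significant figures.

Trapezoidal AUC_0→11.25:
  [0→2]: (0.00+35.59)/2 × 2 = 35.59
  [2→2.25]: (35.59+34.04)/2 × 0.25 = 8.70375
  [2.25→3.25]: (34.04+26.19)/2 × 1 = 30.115
  [3.25→3.75]: (26.19+22.30)/2 × 0.5 = 12.1225
  [3.75→9.75]: (22.30+2.27)/2 × 6 = 73.71
  [9.75→10.75]: (2.27+1.53)/2 × 1 = 1.9
  [10.75→11.25]: (1.53+1.25)/2 × 0.5 = 0.695
  Sum = 162.83625 mg/L·hr

AUC = 162.8 mg/L·hr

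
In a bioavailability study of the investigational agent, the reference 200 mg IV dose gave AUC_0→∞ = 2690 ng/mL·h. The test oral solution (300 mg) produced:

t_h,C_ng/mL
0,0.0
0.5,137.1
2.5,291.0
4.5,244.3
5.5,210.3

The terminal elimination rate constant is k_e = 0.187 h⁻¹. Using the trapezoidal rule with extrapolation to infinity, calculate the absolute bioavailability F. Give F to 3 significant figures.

F = 0.582

Trapezoidal AUC_0→5.5 (oral solution):
  [0→0.5]: (0.0+137.1)/2 × 0.5 = 34.275
  [0.5→2.5]: (137.1+291.0)/2 × 2 = 428.1
  [2.5→4.5]: (291.0+244.3)/2 × 2 = 535.3
  [4.5→5.5]: (244.3+210.3)/2 × 1 = 227.3
  Sum = 1224.975 ng/mL·h
Tail: C_last/k_e = 210.3/0.187 = 1124.599
AUC_0→∞ (oral solution) = 1224.975 + 1124.599 = 2349.574 ng/mL·h
F = (AUC_ev/D_ev)/(AUC_iv/D_iv) = (2349.574/300)/(2690/200) = 7.83191/13.45 = 0.5823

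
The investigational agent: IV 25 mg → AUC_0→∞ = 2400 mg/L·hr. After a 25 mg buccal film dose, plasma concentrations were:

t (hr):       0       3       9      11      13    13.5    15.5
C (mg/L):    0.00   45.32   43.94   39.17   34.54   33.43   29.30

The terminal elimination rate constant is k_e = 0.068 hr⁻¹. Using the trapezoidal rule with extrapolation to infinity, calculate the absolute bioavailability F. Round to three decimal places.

F = 0.418

Trapezoidal AUC_0→15.5 (buccal film):
  [0→3]: (0.00+45.32)/2 × 3 = 67.98
  [3→9]: (45.32+43.94)/2 × 6 = 267.78
  [9→11]: (43.94+39.17)/2 × 2 = 83.11
  [11→13]: (39.17+34.54)/2 × 2 = 73.71
  [13→13.5]: (34.54+33.43)/2 × 0.5 = 16.9925
  [13.5→15.5]: (33.43+29.30)/2 × 2 = 62.73
  Sum = 572.3025 mg/L·hr
Tail: C_last/k_e = 29.30/0.068 = 430.882
AUC_0→∞ (buccal film) = 572.3025 + 430.882 = 1003.1845 mg/L·hr
F = (AUC_ev/D_ev)/(AUC_iv/D_iv) = (1003.1845/25)/(2400/25) = 40.12738/96 = 0.4180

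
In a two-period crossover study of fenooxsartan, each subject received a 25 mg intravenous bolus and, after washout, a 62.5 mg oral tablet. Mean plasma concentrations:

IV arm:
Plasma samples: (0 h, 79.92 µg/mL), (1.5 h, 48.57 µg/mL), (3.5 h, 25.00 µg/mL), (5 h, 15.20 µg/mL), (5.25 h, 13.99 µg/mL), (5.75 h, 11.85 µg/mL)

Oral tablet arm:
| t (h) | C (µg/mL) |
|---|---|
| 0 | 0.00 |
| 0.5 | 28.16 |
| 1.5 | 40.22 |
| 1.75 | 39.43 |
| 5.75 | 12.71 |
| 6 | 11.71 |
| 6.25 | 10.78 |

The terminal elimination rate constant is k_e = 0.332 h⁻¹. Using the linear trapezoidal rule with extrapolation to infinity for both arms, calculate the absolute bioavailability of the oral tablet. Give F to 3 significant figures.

F = 0.315

Trapezoidal AUC_0→5.75 (IV):
  [0→1.5]: (79.92+48.57)/2 × 1.5 = 96.3675
  [1.5→3.5]: (48.57+25.00)/2 × 2 = 73.57
  [3.5→5]: (25.00+15.20)/2 × 1.5 = 30.15
  [5→5.25]: (15.20+13.99)/2 × 0.25 = 3.64875
  [5.25→5.75]: (13.99+11.85)/2 × 0.5 = 6.46
  Sum = 210.19625 µg/mL·h
IV tail: 11.85/0.332 = 35.693; AUC_iv,0→∞ = 210.19625 + 35.693 = 245.88925 µg/mL·h
Trapezoidal AUC_0→6.25 (oral tablet):
  [0→0.5]: (0.00+28.16)/2 × 0.5 = 7.04
  [0.5→1.5]: (28.16+40.22)/2 × 1 = 34.19
  [1.5→1.75]: (40.22+39.43)/2 × 0.25 = 9.95625
  [1.75→5.75]: (39.43+12.71)/2 × 4 = 104.28
  [5.75→6]: (12.71+11.71)/2 × 0.25 = 3.0525
  [6→6.25]: (11.71+10.78)/2 × 0.25 = 2.81125
  Sum = 161.33 µg/mL·h
oral tablet tail: 10.78/0.332 = 32.470; AUC_ev,0→∞ = 161.33 + 32.470 = 193.8 µg/mL·h
F = (AUC_ev/D_ev)/(AUC_iv/D_iv) = (193.8/62.5)/(245.88925/25) = 3.1008/9.83557 = 0.3153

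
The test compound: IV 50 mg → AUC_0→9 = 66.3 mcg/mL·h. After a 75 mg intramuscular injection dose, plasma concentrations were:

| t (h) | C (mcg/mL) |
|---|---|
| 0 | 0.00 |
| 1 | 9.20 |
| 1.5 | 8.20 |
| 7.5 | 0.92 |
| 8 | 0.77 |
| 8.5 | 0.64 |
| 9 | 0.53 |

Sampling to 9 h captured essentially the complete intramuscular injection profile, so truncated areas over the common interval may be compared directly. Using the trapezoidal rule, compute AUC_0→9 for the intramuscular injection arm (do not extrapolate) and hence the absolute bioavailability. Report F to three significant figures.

F = 0.376

Trapezoidal AUC_0→9 (intramuscular injection):
  [0→1]: (0.00+9.20)/2 × 1 = 4.6
  [1→1.5]: (9.20+8.20)/2 × 0.5 = 4.35
  [1.5→7.5]: (8.20+0.92)/2 × 6 = 27.36
  [7.5→8]: (0.92+0.77)/2 × 0.5 = 0.4225
  [8→8.5]: (0.77+0.64)/2 × 0.5 = 0.3525
  [8.5→9]: (0.64+0.53)/2 × 0.5 = 0.2925
  Sum = 37.3775 mcg/mL·h
F = (AUC_ev/D_ev)/(AUC_iv/D_iv) = (37.3775/75)/(66.3/50) = 0.498367/1.326 = 0.3758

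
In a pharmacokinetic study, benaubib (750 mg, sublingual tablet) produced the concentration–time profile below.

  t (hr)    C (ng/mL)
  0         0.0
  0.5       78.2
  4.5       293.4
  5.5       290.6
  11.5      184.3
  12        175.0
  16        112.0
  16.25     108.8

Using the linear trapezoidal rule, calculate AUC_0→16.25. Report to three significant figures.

Trapezoidal AUC_0→16.25:
  [0→0.5]: (0.0+78.2)/2 × 0.5 = 19.55
  [0.5→4.5]: (78.2+293.4)/2 × 4 = 743.2
  [4.5→5.5]: (293.4+290.6)/2 × 1 = 292.0
  [5.5→11.5]: (290.6+184.3)/2 × 6 = 1424.7
  [11.5→12]: (184.3+175.0)/2 × 0.5 = 89.825
  [12→16]: (175.0+112.0)/2 × 4 = 574.0
  [16→16.25]: (112.0+108.8)/2 × 0.25 = 27.6
  Sum = 3170.875 ng/mL·hr

AUC = 3170 ng/mL·hr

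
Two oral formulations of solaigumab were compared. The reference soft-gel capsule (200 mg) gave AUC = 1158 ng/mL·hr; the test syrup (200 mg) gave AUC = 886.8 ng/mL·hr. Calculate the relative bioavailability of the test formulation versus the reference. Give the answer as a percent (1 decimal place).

F_rel = 76.6%

F_rel = (AUC_test/D_test) / (AUC_ref/D_ref)
      = (886.8/200) / (1158/200)
      = 4.434 / 5.79 = 0.7658 = 76.58%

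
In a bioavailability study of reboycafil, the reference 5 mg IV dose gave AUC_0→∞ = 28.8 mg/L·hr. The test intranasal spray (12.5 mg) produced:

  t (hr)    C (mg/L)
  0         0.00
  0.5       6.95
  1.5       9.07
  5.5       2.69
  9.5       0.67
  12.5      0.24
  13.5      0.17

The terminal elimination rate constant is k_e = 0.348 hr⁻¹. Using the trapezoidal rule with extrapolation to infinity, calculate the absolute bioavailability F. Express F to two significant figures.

Trapezoidal AUC_0→13.5 (intranasal spray):
  [0→0.5]: (0.00+6.95)/2 × 0.5 = 1.7375
  [0.5→1.5]: (6.95+9.07)/2 × 1 = 8.01
  [1.5→5.5]: (9.07+2.69)/2 × 4 = 23.52
  [5.5→9.5]: (2.69+0.67)/2 × 4 = 6.72
  [9.5→12.5]: (0.67+0.24)/2 × 3 = 1.365
  [12.5→13.5]: (0.24+0.17)/2 × 1 = 0.205
  Sum = 41.5575 mg/L·hr
Tail: C_last/k_e = 0.17/0.348 = 0.489
AUC_0→∞ (intranasal spray) = 41.5575 + 0.489 = 42.0465 mg/L·hr
F = (AUC_ev/D_ev)/(AUC_iv/D_iv) = (42.0465/12.5)/(28.8/5) = 3.36372/5.76 = 0.5840

F = 0.58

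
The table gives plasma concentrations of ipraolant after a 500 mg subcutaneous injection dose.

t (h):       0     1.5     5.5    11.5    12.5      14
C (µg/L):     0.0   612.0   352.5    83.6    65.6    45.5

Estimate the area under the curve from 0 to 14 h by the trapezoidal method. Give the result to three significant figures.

AUC = 3850 µg/L·h

Trapezoidal AUC_0→14:
  [0→1.5]: (0.0+612.0)/2 × 1.5 = 459.0
  [1.5→5.5]: (612.0+352.5)/2 × 4 = 1929.0
  [5.5→11.5]: (352.5+83.6)/2 × 6 = 1308.3
  [11.5→12.5]: (83.6+65.6)/2 × 1 = 74.6
  [12.5→14]: (65.6+45.5)/2 × 1.5 = 83.325
  Sum = 3854.225 µg/L·h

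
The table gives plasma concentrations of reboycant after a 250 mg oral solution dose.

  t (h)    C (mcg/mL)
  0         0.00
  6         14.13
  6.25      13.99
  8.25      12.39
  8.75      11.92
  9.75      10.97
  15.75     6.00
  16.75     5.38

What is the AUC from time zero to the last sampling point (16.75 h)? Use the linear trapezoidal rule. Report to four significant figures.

AUC = 146.4 mcg/mL·h

Trapezoidal AUC_0→16.75:
  [0→6]: (0.00+14.13)/2 × 6 = 42.39
  [6→6.25]: (14.13+13.99)/2 × 0.25 = 3.515
  [6.25→8.25]: (13.99+12.39)/2 × 2 = 26.38
  [8.25→8.75]: (12.39+11.92)/2 × 0.5 = 6.0775
  [8.75→9.75]: (11.92+10.97)/2 × 1 = 11.445
  [9.75→15.75]: (10.97+6.00)/2 × 6 = 50.91
  [15.75→16.75]: (6.00+5.38)/2 × 1 = 5.69
  Sum = 146.4075 mcg/mL·h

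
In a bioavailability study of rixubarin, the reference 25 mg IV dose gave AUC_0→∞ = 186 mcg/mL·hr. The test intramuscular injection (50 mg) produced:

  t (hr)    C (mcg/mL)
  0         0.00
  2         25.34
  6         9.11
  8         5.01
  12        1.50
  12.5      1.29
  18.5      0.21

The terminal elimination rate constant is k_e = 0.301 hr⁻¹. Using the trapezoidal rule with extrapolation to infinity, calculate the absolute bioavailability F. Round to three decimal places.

F = 0.342

Trapezoidal AUC_0→18.5 (intramuscular injection):
  [0→2]: (0.00+25.34)/2 × 2 = 25.34
  [2→6]: (25.34+9.11)/2 × 4 = 68.9
  [6→8]: (9.11+5.01)/2 × 2 = 14.12
  [8→12]: (5.01+1.50)/2 × 4 = 13.02
  [12→12.5]: (1.50+1.29)/2 × 0.5 = 0.6975
  [12.5→18.5]: (1.29+0.21)/2 × 6 = 4.5
  Sum = 126.5775 mcg/mL·hr
Tail: C_last/k_e = 0.21/0.301 = 0.698
AUC_0→∞ (intramuscular injection) = 126.5775 + 0.698 = 127.2755 mcg/mL·hr
F = (AUC_ev/D_ev)/(AUC_iv/D_iv) = (127.2755/50)/(186/25) = 2.54551/7.44 = 0.3421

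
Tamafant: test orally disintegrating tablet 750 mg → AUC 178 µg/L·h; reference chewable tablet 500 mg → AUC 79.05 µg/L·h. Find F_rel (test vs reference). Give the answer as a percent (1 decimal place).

F_rel = (AUC_test/D_test) / (AUC_ref/D_ref)
      = (178/750) / (79.05/500)
      = 0.237333 / 0.1581 = 1.5012 = 150.12%

F_rel = 150.1%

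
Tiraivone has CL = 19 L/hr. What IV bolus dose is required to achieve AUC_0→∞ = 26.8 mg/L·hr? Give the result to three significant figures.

Dose_iv = CL × AUC_0→∞
     = 19 × 26.8 = 509.2 mg

Dose = 509 mg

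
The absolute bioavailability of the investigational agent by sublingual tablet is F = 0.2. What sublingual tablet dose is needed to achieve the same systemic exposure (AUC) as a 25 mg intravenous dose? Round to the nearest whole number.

D_sublingual = 125 mg

For equal systemic exposure: F × D_ev = D_iv
D_ev = D_iv / F = 25 / 0.2 = 125 mg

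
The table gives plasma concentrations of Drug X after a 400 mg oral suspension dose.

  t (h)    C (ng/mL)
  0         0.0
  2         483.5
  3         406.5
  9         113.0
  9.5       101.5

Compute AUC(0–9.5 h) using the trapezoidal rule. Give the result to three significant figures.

AUC = 2540 ng/mL·h

Trapezoidal AUC_0→9.5:
  [0→2]: (0.0+483.5)/2 × 2 = 483.5
  [2→3]: (483.5+406.5)/2 × 1 = 445.0
  [3→9]: (406.5+113.0)/2 × 6 = 1558.5
  [9→9.5]: (113.0+101.5)/2 × 0.5 = 53.625
  Sum = 2540.625 ng/mL·h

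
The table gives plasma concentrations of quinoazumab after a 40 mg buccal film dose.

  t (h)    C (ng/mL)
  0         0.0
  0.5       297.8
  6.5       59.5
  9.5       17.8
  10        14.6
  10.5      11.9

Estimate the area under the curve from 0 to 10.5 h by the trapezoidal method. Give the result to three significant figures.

AUC = 1280 ng/mL·h

Trapezoidal AUC_0→10.5:
  [0→0.5]: (0.0+297.8)/2 × 0.5 = 74.45
  [0.5→6.5]: (297.8+59.5)/2 × 6 = 1071.9
  [6.5→9.5]: (59.5+17.8)/2 × 3 = 115.95
  [9.5→10]: (17.8+14.6)/2 × 0.5 = 8.1
  [10→10.5]: (14.6+11.9)/2 × 0.5 = 6.625
  Sum = 1277.025 ng/mL·h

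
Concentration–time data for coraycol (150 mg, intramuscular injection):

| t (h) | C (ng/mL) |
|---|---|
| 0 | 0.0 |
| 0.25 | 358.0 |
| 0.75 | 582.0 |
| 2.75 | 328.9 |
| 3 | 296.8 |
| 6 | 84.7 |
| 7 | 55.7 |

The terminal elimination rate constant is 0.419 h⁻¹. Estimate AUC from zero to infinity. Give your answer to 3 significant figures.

Trapezoidal AUC_0→7:
  [0→0.25]: (0.0+358.0)/2 × 0.25 = 44.75
  [0.25→0.75]: (358.0+582.0)/2 × 0.5 = 235.0
  [0.75→2.75]: (582.0+328.9)/2 × 2 = 910.9
  [2.75→3]: (328.9+296.8)/2 × 0.25 = 78.2125
  [3→6]: (296.8+84.7)/2 × 3 = 572.25
  [6→7]: (84.7+55.7)/2 × 1 = 70.2
  Sum = 1911.3125 ng/mL·h
Extrapolated tail: C_last / k_e = 55.7 / 0.419 = 132.936
AUC_0→∞ = 1911.3125 + 132.936 = 2044.2485 ng/mL·h

AUC = 2040 ng/mL·h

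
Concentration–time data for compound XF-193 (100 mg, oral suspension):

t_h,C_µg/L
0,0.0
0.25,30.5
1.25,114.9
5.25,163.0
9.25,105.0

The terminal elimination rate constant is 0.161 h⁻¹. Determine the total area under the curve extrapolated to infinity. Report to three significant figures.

Trapezoidal AUC_0→9.25:
  [0→0.25]: (0.0+30.5)/2 × 0.25 = 3.8125
  [0.25→1.25]: (30.5+114.9)/2 × 1 = 72.7
  [1.25→5.25]: (114.9+163.0)/2 × 4 = 555.8
  [5.25→9.25]: (163.0+105.0)/2 × 4 = 536.0
  Sum = 1168.3125 µg/L·h
Extrapolated tail: C_last / k_e = 105.0 / 0.161 = 652.174
AUC_0→∞ = 1168.3125 + 652.174 = 1820.4865 µg/L·h

AUC = 1820 µg/L·h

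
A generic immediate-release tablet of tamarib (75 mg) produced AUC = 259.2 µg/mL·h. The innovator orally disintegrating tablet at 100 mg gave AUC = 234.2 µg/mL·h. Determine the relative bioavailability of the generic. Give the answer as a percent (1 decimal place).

F_rel = (AUC_test/D_test) / (AUC_ref/D_ref)
      = (259.2/75) / (234.2/100)
      = 3.456 / 2.342 = 1.4757 = 147.57%

F_rel = 147.6%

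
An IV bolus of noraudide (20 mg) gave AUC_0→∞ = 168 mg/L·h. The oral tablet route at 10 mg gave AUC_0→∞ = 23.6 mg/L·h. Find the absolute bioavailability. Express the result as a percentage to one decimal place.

F = 28.1%

F = (AUC_ev / D_ev) / (AUC_iv / D_iv)
  = (23.6/10) / (168/20)
  = 2.36 / 8.4 = 0.2810
  = 28.10%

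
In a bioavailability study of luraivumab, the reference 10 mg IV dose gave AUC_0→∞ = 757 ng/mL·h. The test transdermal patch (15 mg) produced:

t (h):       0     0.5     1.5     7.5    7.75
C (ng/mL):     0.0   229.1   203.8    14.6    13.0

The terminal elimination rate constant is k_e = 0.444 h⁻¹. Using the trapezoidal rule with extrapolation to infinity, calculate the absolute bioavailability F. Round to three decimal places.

Trapezoidal AUC_0→7.75 (transdermal patch):
  [0→0.5]: (0.0+229.1)/2 × 0.5 = 57.275
  [0.5→1.5]: (229.1+203.8)/2 × 1 = 216.45
  [1.5→7.5]: (203.8+14.6)/2 × 6 = 655.2
  [7.5→7.75]: (14.6+13.0)/2 × 0.25 = 3.45
  Sum = 932.375 ng/mL·h
Tail: C_last/k_e = 13.0/0.444 = 29.279
AUC_0→∞ (transdermal patch) = 932.375 + 29.279 = 961.654 ng/mL·h
F = (AUC_ev/D_ev)/(AUC_iv/D_iv) = (961.654/15)/(757/10) = 64.1103/75.7 = 0.8469

F = 0.847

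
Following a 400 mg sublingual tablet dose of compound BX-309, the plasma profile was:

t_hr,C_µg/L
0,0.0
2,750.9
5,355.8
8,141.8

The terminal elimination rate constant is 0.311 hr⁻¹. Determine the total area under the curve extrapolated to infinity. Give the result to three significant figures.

AUC = 3610 µg/L·hr

Trapezoidal AUC_0→8:
  [0→2]: (0.0+750.9)/2 × 2 = 750.9
  [2→5]: (750.9+355.8)/2 × 3 = 1660.05
  [5→8]: (355.8+141.8)/2 × 3 = 746.4
  Sum = 3157.35 µg/L·hr
Extrapolated tail: C_last / k_e = 141.8 / 0.311 = 455.949
AUC_0→∞ = 3157.35 + 455.949 = 3613.299 µg/L·hr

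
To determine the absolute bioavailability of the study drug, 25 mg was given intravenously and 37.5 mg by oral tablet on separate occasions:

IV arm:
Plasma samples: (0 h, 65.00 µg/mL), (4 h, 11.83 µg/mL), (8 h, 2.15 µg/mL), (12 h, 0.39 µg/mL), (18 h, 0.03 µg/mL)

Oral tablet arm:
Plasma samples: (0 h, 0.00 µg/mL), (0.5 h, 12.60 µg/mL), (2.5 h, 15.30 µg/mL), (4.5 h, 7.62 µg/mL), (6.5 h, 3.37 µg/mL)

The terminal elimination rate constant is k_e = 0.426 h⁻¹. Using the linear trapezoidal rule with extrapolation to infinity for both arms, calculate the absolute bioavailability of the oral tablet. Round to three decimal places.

F = 0.258

Trapezoidal AUC_0→18 (IV):
  [0→4]: (65.00+11.83)/2 × 4 = 153.66
  [4→8]: (11.83+2.15)/2 × 4 = 27.96
  [8→12]: (2.15+0.39)/2 × 4 = 5.08
  [12→18]: (0.39+0.03)/2 × 6 = 1.26
  Sum = 187.96 µg/mL·h
IV tail: 0.03/0.426 = 0.070; AUC_iv,0→∞ = 187.96 + 0.070 = 188.03 µg/mL·h
Trapezoidal AUC_0→6.5 (oral tablet):
  [0→0.5]: (0.00+12.60)/2 × 0.5 = 3.15
  [0.5→2.5]: (12.60+15.30)/2 × 2 = 27.9
  [2.5→4.5]: (15.30+7.62)/2 × 2 = 22.92
  [4.5→6.5]: (7.62+3.37)/2 × 2 = 10.99
  Sum = 64.96 µg/mL·h
oral tablet tail: 3.37/0.426 = 7.911; AUC_ev,0→∞ = 64.96 + 7.911 = 72.871 µg/mL·h
F = (AUC_ev/D_ev)/(AUC_iv/D_iv) = (72.871/37.5)/(188.03/25) = 1.94323/7.5212 = 0.2584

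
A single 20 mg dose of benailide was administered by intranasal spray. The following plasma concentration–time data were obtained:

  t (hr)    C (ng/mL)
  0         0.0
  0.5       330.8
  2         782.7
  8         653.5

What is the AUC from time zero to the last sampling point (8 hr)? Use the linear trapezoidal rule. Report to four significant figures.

Trapezoidal AUC_0→8:
  [0→0.5]: (0.0+330.8)/2 × 0.5 = 82.7
  [0.5→2]: (330.8+782.7)/2 × 1.5 = 835.125
  [2→8]: (782.7+653.5)/2 × 6 = 4308.6
  Sum = 5226.425 ng/mL·hr

AUC = 5226 ng/mL·hr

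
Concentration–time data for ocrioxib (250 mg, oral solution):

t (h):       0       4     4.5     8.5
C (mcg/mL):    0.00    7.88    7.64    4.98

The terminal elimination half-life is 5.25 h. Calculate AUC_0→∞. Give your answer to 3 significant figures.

Trapezoidal AUC_0→8.5:
  [0→4]: (0.00+7.88)/2 × 4 = 15.76
  [4→4.5]: (7.88+7.64)/2 × 0.5 = 3.88
  [4.5→8.5]: (7.64+4.98)/2 × 4 = 25.24
  Sum = 44.88 mcg/mL·h
k_e = ln2 / t½ = 0.693147 / 5.25 = 0.1320 h^-1
Extrapolated tail: C_last / k_e = 4.98 / 0.132 = 37.727
AUC_0→∞ = 44.88 + 37.727 = 82.607 mcg/mL·h

AUC = 82.6 mcg/mL·h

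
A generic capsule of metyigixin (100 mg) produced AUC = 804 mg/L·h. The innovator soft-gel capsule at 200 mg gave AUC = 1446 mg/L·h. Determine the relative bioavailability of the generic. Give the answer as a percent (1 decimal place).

F_rel = (AUC_test/D_test) / (AUC_ref/D_ref)
      = (804/100) / (1446/200)
      = 8.04 / 7.23 = 1.1120 = 111.20%

F_rel = 111.2%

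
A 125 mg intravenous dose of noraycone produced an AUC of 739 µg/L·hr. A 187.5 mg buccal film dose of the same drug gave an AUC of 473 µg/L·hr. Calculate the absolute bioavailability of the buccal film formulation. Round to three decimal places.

F = 0.427

F = (AUC_ev / D_ev) / (AUC_iv / D_iv)
  = (473/187.5) / (739/125)
  = 2.52267 / 5.912 = 0.4267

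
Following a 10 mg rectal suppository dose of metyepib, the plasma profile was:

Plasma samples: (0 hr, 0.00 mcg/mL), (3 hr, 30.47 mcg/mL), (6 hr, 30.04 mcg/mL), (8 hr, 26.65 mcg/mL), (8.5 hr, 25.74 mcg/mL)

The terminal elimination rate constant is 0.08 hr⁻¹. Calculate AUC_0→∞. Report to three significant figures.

Trapezoidal AUC_0→8.5:
  [0→3]: (0.00+30.47)/2 × 3 = 45.705
  [3→6]: (30.47+30.04)/2 × 3 = 90.765
  [6→8]: (30.04+26.65)/2 × 2 = 56.69
  [8→8.5]: (26.65+25.74)/2 × 0.5 = 13.0975
  Sum = 206.2575 mcg/mL·hr
Extrapolated tail: C_last / k_e = 25.74 / 0.08 = 321.750
AUC_0→∞ = 206.2575 + 321.750 = 528.0075 mcg/mL·hr

AUC = 528 mcg/mL·hr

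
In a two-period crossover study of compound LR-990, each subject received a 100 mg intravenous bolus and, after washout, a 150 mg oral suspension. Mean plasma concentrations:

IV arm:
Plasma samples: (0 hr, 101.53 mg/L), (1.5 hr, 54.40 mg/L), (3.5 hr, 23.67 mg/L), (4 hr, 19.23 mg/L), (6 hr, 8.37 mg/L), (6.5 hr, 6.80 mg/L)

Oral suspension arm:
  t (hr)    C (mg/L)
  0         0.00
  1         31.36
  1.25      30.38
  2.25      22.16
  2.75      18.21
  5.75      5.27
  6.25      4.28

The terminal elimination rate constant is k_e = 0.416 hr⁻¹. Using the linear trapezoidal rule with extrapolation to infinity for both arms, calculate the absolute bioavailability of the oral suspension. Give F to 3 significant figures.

Trapezoidal AUC_0→6.5 (IV):
  [0→1.5]: (101.53+54.40)/2 × 1.5 = 116.9475
  [1.5→3.5]: (54.40+23.67)/2 × 2 = 78.07
  [3.5→4]: (23.67+19.23)/2 × 0.5 = 10.725
  [4→6]: (19.23+8.37)/2 × 2 = 27.6
  [6→6.5]: (8.37+6.80)/2 × 0.5 = 3.7925
  Sum = 237.135 mg/L·hr
IV tail: 6.80/0.416 = 16.346; AUC_iv,0→∞ = 237.135 + 16.346 = 253.481 mg/L·hr
Trapezoidal AUC_0→6.25 (oral suspension):
  [0→1]: (0.00+31.36)/2 × 1 = 15.68
  [1→1.25]: (31.36+30.38)/2 × 0.25 = 7.7175
  [1.25→2.25]: (30.38+22.16)/2 × 1 = 26.27
  [2.25→2.75]: (22.16+18.21)/2 × 0.5 = 10.0925
  [2.75→5.75]: (18.21+5.27)/2 × 3 = 35.22
  [5.75→6.25]: (5.27+4.28)/2 × 0.5 = 2.3875
  Sum = 97.3675 mg/L·hr
oral suspension tail: 4.28/0.416 = 10.288; AUC_ev,0→∞ = 97.3675 + 10.288 = 107.6555 mg/L·hr
F = (AUC_ev/D_ev)/(AUC_iv/D_iv) = (107.6555/150)/(253.481/100) = 0.717703/2.53481 = 0.2831

F = 0.283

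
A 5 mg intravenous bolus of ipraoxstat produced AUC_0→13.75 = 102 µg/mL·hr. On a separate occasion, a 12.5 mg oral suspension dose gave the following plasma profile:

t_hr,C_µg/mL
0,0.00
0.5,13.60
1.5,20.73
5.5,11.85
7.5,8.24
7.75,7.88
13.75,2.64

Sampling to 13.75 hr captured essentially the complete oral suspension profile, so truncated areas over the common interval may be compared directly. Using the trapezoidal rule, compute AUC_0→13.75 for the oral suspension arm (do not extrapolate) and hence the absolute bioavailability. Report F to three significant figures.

F = 0.547

Trapezoidal AUC_0→13.75 (oral suspension):
  [0→0.5]: (0.00+13.60)/2 × 0.5 = 3.4
  [0.5→1.5]: (13.60+20.73)/2 × 1 = 17.165
  [1.5→5.5]: (20.73+11.85)/2 × 4 = 65.16
  [5.5→7.5]: (11.85+8.24)/2 × 2 = 20.09
  [7.5→7.75]: (8.24+7.88)/2 × 0.25 = 2.015
  [7.75→13.75]: (7.88+2.64)/2 × 6 = 31.56
  Sum = 139.39 µg/mL·hr
F = (AUC_ev/D_ev)/(AUC_iv/D_iv) = (139.39/12.5)/(102/5) = 11.1512/20.4 = 0.5466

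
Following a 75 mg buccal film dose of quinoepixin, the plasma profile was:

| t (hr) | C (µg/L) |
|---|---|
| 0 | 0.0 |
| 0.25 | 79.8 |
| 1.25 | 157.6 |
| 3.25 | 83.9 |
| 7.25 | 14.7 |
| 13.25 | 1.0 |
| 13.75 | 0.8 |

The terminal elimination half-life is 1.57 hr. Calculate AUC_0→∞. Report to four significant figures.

Trapezoidal AUC_0→13.75:
  [0→0.25]: (0.0+79.8)/2 × 0.25 = 9.975
  [0.25→1.25]: (79.8+157.6)/2 × 1 = 118.7
  [1.25→3.25]: (157.6+83.9)/2 × 2 = 241.5
  [3.25→7.25]: (83.9+14.7)/2 × 4 = 197.2
  [7.25→13.25]: (14.7+1.0)/2 × 6 = 47.1
  [13.25→13.75]: (1.0+0.8)/2 × 0.5 = 0.45
  Sum = 614.925 µg/L·hr
k_e = ln2 / t½ = 0.693147 / 1.57 = 0.4415 hr^-1
Extrapolated tail: C_last / k_e = 0.8 / 0.4415 = 1.812
AUC_0→∞ = 614.925 + 1.812 = 616.737 µg/L·hr

AUC = 616.7 µg/L·hr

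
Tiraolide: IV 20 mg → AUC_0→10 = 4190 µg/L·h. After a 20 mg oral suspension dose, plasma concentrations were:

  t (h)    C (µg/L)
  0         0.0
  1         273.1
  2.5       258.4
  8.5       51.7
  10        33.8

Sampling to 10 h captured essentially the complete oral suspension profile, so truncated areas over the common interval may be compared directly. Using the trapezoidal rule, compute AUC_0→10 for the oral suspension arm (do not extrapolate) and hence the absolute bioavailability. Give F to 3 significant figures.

F = 0.365

Trapezoidal AUC_0→10 (oral suspension):
  [0→1]: (0.0+273.1)/2 × 1 = 136.55
  [1→2.5]: (273.1+258.4)/2 × 1.5 = 398.625
  [2.5→8.5]: (258.4+51.7)/2 × 6 = 930.3
  [8.5→10]: (51.7+33.8)/2 × 1.5 = 64.125
  Sum = 1529.6 µg/L·h
F = (AUC_ev/D_ev)/(AUC_iv/D_iv) = (1529.6/20)/(4190/20) = 76.48/209.5 = 0.3651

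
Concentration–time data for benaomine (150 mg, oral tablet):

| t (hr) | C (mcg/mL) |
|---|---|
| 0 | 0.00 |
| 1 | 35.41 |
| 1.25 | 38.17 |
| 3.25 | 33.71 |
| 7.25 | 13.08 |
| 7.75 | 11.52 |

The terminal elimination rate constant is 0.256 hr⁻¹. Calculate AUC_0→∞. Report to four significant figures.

Trapezoidal AUC_0→7.75:
  [0→1]: (0.00+35.41)/2 × 1 = 17.705
  [1→1.25]: (35.41+38.17)/2 × 0.25 = 9.1975
  [1.25→3.25]: (38.17+33.71)/2 × 2 = 71.88
  [3.25→7.25]: (33.71+13.08)/2 × 4 = 93.58
  [7.25→7.75]: (13.08+11.52)/2 × 0.5 = 6.15
  Sum = 198.5125 mcg/mL·hr
Extrapolated tail: C_last / k_e = 11.52 / 0.256 = 45.000
AUC_0→∞ = 198.5125 + 45.000 = 243.5125 mcg/mL·hr

AUC = 243.5 mcg/mL·hr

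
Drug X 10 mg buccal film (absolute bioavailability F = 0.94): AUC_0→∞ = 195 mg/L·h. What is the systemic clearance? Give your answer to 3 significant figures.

CL = F × Dose / AUC_0→∞
   = 0.94 × 10 / 195 = 0.0482051 L/h

CL = 0.0482 L/h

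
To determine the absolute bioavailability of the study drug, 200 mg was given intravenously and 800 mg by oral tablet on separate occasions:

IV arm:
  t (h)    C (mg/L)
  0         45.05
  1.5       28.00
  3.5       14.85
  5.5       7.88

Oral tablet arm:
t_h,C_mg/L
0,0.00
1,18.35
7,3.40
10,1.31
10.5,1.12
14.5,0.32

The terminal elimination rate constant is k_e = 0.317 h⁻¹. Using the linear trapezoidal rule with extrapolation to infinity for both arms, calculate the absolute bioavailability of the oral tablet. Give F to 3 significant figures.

F = 0.148

Trapezoidal AUC_0→5.5 (IV):
  [0→1.5]: (45.05+28.00)/2 × 1.5 = 54.7875
  [1.5→3.5]: (28.00+14.85)/2 × 2 = 42.85
  [3.5→5.5]: (14.85+7.88)/2 × 2 = 22.73
  Sum = 120.3675 mg/L·h
IV tail: 7.88/0.317 = 24.858; AUC_iv,0→∞ = 120.3675 + 24.858 = 145.2255 mg/L·h
Trapezoidal AUC_0→14.5 (oral tablet):
  [0→1]: (0.00+18.35)/2 × 1 = 9.175
  [1→7]: (18.35+3.40)/2 × 6 = 65.25
  [7→10]: (3.40+1.31)/2 × 3 = 7.065
  [10→10.5]: (1.31+1.12)/2 × 0.5 = 0.6075
  [10.5→14.5]: (1.12+0.32)/2 × 4 = 2.88
  Sum = 84.9775 mg/L·h
oral tablet tail: 0.32/0.317 = 1.009; AUC_ev,0→∞ = 84.9775 + 1.009 = 85.9865 mg/L·h
F = (AUC_ev/D_ev)/(AUC_iv/D_iv) = (85.9865/800)/(145.2255/200) = 0.107483/0.7261275 = 0.1480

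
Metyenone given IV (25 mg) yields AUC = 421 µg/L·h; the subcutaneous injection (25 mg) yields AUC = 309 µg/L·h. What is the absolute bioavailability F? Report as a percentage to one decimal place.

F = 73.4%

F = (AUC_ev / D_ev) / (AUC_iv / D_iv)
  = (309/25) / (421/25)
  = 12.36 / 16.84 = 0.7340
  = 73.40%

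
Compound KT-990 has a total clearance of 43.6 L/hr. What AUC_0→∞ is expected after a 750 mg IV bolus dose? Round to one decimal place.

AUC_0→∞ = Dose_iv / CL
        = 750 / 43.6 = 17.2018 mg/L·hr

AUC = 17.2 mg/L·hr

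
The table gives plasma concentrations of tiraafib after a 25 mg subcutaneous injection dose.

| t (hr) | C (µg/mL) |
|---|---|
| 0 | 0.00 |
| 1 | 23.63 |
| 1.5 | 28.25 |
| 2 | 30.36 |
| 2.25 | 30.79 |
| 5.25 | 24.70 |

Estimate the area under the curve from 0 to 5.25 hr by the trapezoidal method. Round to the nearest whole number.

AUC = 130 µg/mL·hr

Trapezoidal AUC_0→5.25:
  [0→1]: (0.00+23.63)/2 × 1 = 11.815
  [1→1.5]: (23.63+28.25)/2 × 0.5 = 12.97
  [1.5→2]: (28.25+30.36)/2 × 0.5 = 14.6525
  [2→2.25]: (30.36+30.79)/2 × 0.25 = 7.64375
  [2.25→5.25]: (30.79+24.70)/2 × 3 = 83.235
  Sum = 130.31625 µg/mL·hr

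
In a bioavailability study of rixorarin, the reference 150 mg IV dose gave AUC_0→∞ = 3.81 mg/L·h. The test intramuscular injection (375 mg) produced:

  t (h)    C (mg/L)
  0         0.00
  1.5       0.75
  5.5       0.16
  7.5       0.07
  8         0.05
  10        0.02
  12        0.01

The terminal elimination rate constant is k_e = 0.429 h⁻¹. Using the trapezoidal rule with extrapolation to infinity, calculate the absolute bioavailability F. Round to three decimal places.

Trapezoidal AUC_0→12 (intramuscular injection):
  [0→1.5]: (0.00+0.75)/2 × 1.5 = 0.5625
  [1.5→5.5]: (0.75+0.16)/2 × 4 = 1.82
  [5.5→7.5]: (0.16+0.07)/2 × 2 = 0.23
  [7.5→8]: (0.07+0.05)/2 × 0.5 = 0.03
  [8→10]: (0.05+0.02)/2 × 2 = 0.07
  [10→12]: (0.02+0.01)/2 × 2 = 0.03
  Sum = 2.7425 mg/L·h
Tail: C_last/k_e = 0.01/0.429 = 0.023
AUC_0→∞ (intramuscular injection) = 2.7425 + 0.023 = 2.7655 mg/L·h
F = (AUC_ev/D_ev)/(AUC_iv/D_iv) = (2.7655/375)/(3.81/150) = 0.00737467/0.0254 = 0.2903

F = 0.290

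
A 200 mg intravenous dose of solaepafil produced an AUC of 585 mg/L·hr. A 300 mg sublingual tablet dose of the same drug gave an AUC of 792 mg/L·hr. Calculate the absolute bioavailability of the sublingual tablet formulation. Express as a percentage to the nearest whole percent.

F = (AUC_ev / D_ev) / (AUC_iv / D_iv)
  = (792/300) / (585/200)
  = 2.64 / 2.925 = 0.9026
  = 90.26%

F = 90%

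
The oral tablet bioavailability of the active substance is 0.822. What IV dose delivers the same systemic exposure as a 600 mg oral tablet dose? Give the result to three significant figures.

D_iv = 493 mg

Systemic exposure from an extravascular dose = F × D_ev, so the equivalent IV dose is F × D_ev.
D_iv = F × D_ev = 0.822 × 600 = 493.2 mg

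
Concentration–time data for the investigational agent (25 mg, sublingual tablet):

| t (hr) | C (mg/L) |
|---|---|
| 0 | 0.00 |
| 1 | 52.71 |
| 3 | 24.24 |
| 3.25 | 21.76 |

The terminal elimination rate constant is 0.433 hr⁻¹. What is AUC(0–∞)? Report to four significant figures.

AUC = 159.3 mg/L·hr

Trapezoidal AUC_0→3.25:
  [0→1]: (0.00+52.71)/2 × 1 = 26.355
  [1→3]: (52.71+24.24)/2 × 2 = 76.95
  [3→3.25]: (24.24+21.76)/2 × 0.25 = 5.75
  Sum = 109.055 mg/L·hr
Extrapolated tail: C_last / k_e = 21.76 / 0.433 = 50.254
AUC_0→∞ = 109.055 + 50.254 = 159.309 mg/L·hr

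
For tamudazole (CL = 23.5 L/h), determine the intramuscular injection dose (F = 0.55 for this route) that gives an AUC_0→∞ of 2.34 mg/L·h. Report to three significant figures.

Dose = CL × AUC_0→∞ / F
     = 23.5 × 2.34 / 0.55 = 99.9818 mg

Dose = 100 mg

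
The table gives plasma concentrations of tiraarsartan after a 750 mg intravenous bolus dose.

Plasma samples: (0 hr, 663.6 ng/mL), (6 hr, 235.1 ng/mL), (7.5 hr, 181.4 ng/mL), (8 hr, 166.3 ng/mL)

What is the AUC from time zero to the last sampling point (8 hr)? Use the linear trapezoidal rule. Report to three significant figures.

Trapezoidal AUC_0→8:
  [0→6]: (663.6+235.1)/2 × 6 = 2696.1
  [6→7.5]: (235.1+181.4)/2 × 1.5 = 312.375
  [7.5→8]: (181.4+166.3)/2 × 0.5 = 86.925
  Sum = 3095.4 ng/mL·hr

AUC = 3100 ng/mL·hr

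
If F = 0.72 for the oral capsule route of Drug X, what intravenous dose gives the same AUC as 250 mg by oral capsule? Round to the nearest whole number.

Systemic exposure from an extravascular dose = F × D_ev, so the equivalent IV dose is F × D_ev.
D_iv = F × D_ev = 0.72 × 250 = 180 mg

D_iv = 180 mg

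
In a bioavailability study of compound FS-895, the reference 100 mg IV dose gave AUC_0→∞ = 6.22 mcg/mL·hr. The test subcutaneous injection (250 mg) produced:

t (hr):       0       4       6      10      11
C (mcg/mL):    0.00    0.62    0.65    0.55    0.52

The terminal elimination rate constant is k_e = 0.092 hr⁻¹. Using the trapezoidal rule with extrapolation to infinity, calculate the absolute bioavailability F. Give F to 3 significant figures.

F = 0.714

Trapezoidal AUC_0→11 (subcutaneous injection):
  [0→4]: (0.00+0.62)/2 × 4 = 1.24
  [4→6]: (0.62+0.65)/2 × 2 = 1.27
  [6→10]: (0.65+0.55)/2 × 4 = 2.4
  [10→11]: (0.55+0.52)/2 × 1 = 0.535
  Sum = 5.445 mcg/mL·hr
Tail: C_last/k_e = 0.52/0.092 = 5.652
AUC_0→∞ (subcutaneous injection) = 5.445 + 5.652 = 11.097 mcg/mL·hr
F = (AUC_ev/D_ev)/(AUC_iv/D_iv) = (11.097/250)/(6.22/100) = 0.044388/0.0622 = 0.7136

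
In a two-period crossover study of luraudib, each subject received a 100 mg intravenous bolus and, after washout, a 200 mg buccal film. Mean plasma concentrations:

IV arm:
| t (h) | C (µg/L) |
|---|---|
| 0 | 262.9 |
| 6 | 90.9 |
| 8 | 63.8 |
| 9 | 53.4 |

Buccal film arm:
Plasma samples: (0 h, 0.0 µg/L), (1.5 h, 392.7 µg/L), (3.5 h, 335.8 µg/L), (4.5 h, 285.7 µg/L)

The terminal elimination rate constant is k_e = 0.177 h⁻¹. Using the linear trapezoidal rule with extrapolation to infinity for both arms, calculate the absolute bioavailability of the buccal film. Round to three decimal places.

Trapezoidal AUC_0→9 (IV):
  [0→6]: (262.9+90.9)/2 × 6 = 1061.4
  [6→8]: (90.9+63.8)/2 × 2 = 154.7
  [8→9]: (63.8+53.4)/2 × 1 = 58.6
  Sum = 1274.7 µg/L·h
IV tail: 53.4/0.177 = 301.695; AUC_iv,0→∞ = 1274.7 + 301.695 = 1576.395 µg/L·h
Trapezoidal AUC_0→4.5 (buccal film):
  [0→1.5]: (0.0+392.7)/2 × 1.5 = 294.525
  [1.5→3.5]: (392.7+335.8)/2 × 2 = 728.5
  [3.5→4.5]: (335.8+285.7)/2 × 1 = 310.75
  Sum = 1333.775 µg/L·h
buccal film tail: 285.7/0.177 = 1614.124; AUC_ev,0→∞ = 1333.775 + 1614.124 = 2947.899 µg/L·h
F = (AUC_ev/D_ev)/(AUC_iv/D_iv) = (2947.899/200)/(1576.395/100) = 14.739495/15.76395 = 0.9350

F = 0.935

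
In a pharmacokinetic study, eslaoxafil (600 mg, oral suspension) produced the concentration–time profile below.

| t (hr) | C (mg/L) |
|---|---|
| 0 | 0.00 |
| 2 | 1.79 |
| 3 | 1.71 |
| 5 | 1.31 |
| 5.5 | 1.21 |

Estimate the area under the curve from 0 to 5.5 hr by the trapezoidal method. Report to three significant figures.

Trapezoidal AUC_0→5.5:
  [0→2]: (0.00+1.79)/2 × 2 = 1.79
  [2→3]: (1.79+1.71)/2 × 1 = 1.75
  [3→5]: (1.71+1.31)/2 × 2 = 3.02
  [5→5.5]: (1.31+1.21)/2 × 0.5 = 0.63
  Sum = 7.19 mg/L·hr

AUC = 7.19 mg/L·hr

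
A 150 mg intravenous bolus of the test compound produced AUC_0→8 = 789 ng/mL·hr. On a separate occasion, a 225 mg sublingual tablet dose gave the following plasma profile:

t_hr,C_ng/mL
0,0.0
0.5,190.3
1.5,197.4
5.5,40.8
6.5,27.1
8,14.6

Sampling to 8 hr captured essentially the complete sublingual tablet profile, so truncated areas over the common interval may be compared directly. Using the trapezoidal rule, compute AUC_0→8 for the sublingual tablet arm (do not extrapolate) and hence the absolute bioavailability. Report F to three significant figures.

Trapezoidal AUC_0→8 (sublingual tablet):
  [0→0.5]: (0.0+190.3)/2 × 0.5 = 47.575
  [0.5→1.5]: (190.3+197.4)/2 × 1 = 193.85
  [1.5→5.5]: (197.4+40.8)/2 × 4 = 476.4
  [5.5→6.5]: (40.8+27.1)/2 × 1 = 33.95
  [6.5→8]: (27.1+14.6)/2 × 1.5 = 31.275
  Sum = 783.05 ng/mL·hr
F = (AUC_ev/D_ev)/(AUC_iv/D_iv) = (783.05/225)/(789/150) = 3.48022/5.26 = 0.6616

F = 0.662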